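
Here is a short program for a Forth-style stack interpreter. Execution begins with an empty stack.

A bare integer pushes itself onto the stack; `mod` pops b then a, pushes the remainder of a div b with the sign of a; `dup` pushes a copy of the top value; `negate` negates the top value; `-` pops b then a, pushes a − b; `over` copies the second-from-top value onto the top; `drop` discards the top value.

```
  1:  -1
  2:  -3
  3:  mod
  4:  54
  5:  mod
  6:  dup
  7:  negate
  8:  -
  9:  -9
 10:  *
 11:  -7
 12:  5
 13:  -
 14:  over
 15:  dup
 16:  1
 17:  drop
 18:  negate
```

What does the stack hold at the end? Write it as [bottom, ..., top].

[18, -12, 18, -18]

-1     → [-1]
-3     → [-1, -3]
mod    → [-1]
54     → [-1, 54]
mod    → [-1]
dup    → [-1, -1]
negate → [-1, 1]
-      → [-2]
-9     → [-2, -9]
*      → [18]
-7     → [18, -7]
5      → [18, -7, 5]
-      → [18, -12]
over   → [18, -12, 18]
dup    → [18, -12, 18, 18]
1      → [18, -12, 18, 18, 1]
drop   → [18, -12, 18, 18]
negate → [18, -12, 18, -18]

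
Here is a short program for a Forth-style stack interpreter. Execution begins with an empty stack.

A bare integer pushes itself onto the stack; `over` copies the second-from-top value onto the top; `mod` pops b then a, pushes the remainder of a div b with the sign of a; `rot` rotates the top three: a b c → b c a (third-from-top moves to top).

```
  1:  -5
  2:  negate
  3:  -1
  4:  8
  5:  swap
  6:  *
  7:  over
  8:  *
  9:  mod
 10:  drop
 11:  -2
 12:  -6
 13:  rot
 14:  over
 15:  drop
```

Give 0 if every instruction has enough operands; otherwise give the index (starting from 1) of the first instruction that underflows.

13

-5     : [-5]
negate : [5]
-1     : [5, -1]
8      : [5, -1, 8]
swap   : [5, 8, -1]
*      : [5, -8]
over   : [5, -8, 5]
*      : [5, -40]
mod    : [5]
drop   : []
-2     : [-2]
-6     : [-2, -6]
rot  — needs 3 operands, stack has 2 → underflow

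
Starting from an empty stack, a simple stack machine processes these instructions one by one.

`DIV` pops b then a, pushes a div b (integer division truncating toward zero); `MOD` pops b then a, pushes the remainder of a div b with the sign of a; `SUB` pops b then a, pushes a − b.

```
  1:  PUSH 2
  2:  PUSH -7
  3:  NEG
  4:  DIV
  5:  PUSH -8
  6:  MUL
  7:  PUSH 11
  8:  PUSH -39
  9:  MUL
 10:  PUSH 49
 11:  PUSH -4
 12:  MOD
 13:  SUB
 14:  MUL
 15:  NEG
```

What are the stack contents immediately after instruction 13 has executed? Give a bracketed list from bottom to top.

[0, -430]

PUSH 2   -> [2]
PUSH -7  -> [2, -7]
NEG      -> [2, 7]
DIV      -> [0]
PUSH -8  -> [0, -8]
MUL      -> [0]
PUSH 11  -> [0, 11]
PUSH -39 -> [0, 11, -39]
MUL      -> [0, -429]
PUSH 49  -> [0, -429, 49]
PUSH -4  -> [0, -429, 49, -4]
MOD      -> [0, -429, 1]
SUB      -> [0, -430]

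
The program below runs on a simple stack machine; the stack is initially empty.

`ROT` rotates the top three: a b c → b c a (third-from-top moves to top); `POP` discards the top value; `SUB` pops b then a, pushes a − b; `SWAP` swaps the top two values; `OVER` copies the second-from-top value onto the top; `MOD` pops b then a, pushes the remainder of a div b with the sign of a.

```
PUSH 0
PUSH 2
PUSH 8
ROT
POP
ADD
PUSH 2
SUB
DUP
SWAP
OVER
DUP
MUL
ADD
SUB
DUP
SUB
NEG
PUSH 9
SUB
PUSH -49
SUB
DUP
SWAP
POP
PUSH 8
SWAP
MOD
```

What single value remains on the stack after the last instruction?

PUSH 0   -> [0]
PUSH 2   -> [0, 2]
PUSH 8   -> [0, 2, 8]
ROT      -> [2, 8, 0]
POP      -> [2, 8]
ADD      -> [10]
PUSH 2   -> [10, 2]
SUB      -> [8]
DUP      -> [8, 8]
SWAP     -> [8, 8]
OVER     -> [8, 8, 8]
DUP      -> [8, 8, 8, 8]
MUL      -> [8, 8, 64]
ADD      -> [8, 72]
SUB      -> [-64]
DUP      -> [-64, -64]
SUB      -> [0]
NEG      -> [0]
PUSH 9   -> [0, 9]
SUB      -> [-9]
PUSH -49 -> [-9, -49]
SUB      -> [40]
DUP      -> [40, 40]
SWAP     -> [40, 40]
POP      -> [40]
PUSH 8   -> [40, 8]
SWAP     -> [8, 40]
MOD      -> [8]

8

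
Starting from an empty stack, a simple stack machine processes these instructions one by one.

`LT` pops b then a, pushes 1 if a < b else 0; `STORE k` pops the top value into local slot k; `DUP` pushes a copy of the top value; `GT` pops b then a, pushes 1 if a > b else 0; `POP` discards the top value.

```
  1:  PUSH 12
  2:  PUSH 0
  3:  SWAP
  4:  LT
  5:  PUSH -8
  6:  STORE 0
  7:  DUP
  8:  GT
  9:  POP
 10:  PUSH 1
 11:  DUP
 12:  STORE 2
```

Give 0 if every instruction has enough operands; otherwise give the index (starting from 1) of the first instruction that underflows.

PUSH 12 -> [12]
PUSH 0  -> [12, 0]
SWAP    -> [0, 12]
LT      -> [1]
PUSH -8 -> [1, -8]
STORE 0 -> [1]
DUP     -> [1, 1]
GT      -> [0]
POP     -> []
PUSH 1  -> [1]
DUP     -> [1, 1]
STORE 2 -> [1]

0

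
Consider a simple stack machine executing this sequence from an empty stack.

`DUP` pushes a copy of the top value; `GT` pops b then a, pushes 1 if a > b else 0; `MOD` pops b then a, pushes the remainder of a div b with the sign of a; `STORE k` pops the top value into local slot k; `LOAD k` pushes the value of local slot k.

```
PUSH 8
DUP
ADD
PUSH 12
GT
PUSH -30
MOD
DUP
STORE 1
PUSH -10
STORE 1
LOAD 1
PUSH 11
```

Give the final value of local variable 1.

-10

PUSH 8   -> [8]
DUP      -> [8, 8]
ADD      -> [16]
PUSH 12  -> [16, 12]
GT       -> [1]
PUSH -30 -> [1, -30]
MOD      -> [1]
DUP      -> [1, 1]
STORE 1  -> [1]
PUSH -10 -> [1, -10]
STORE 1  -> [1]
LOAD 1   -> [1, -10]
PUSH 11  -> [1, -10, 11]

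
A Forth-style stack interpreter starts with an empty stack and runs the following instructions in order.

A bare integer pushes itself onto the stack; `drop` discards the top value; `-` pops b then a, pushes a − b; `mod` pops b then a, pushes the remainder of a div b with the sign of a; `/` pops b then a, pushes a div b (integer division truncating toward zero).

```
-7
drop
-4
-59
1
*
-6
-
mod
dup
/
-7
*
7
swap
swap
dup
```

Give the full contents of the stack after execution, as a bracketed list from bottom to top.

-7   → -7
drop → (empty)
-4   → -4
-59  → -4 -59
1    → -4 -59 1
*    → -4 -59
-6   → -4 -59 -6
-    → -4 -53
mod  → -4
dup  → -4 -4
/    → 1
-7   → 1 -7
*    → -7
7    → -7 7
swap → 7 -7
swap → -7 7
dup  → -7 7 7

[-7, 7, 7]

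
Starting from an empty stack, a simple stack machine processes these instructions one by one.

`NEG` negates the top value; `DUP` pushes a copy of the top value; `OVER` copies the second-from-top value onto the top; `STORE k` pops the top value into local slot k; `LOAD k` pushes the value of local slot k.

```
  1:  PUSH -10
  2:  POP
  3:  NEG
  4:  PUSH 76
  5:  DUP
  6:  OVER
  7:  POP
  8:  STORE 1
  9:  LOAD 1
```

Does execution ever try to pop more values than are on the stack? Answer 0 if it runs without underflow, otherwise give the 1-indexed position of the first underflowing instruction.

PUSH -10  [-10]
POP       []
NEG  — needs 1 operand, stack has 0 → underflow

3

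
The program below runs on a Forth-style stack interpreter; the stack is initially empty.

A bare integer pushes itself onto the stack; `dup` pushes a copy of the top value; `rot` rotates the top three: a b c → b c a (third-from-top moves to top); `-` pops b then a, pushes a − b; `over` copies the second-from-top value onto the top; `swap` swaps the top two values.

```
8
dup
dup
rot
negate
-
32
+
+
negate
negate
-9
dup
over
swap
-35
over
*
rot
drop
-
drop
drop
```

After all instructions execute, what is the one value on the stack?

8      → 8
dup    → 8 8
dup    → 8 8 8
rot    → 8 8 8
negate → 8 8 -8
-      → 8 16
32     → 8 16 32
+      → 8 48
+      → 56
negate → -56
negate → 56
-9     → 56 -9
dup    → 56 -9 -9
over   → 56 -9 -9 -9
swap   → 56 -9 -9 -9
-35    → 56 -9 -9 -9 -35
over   → 56 -9 -9 -9 -35 -9
*      → 56 -9 -9 -9 315
rot    → 56 -9 -9 315 -9
drop   → 56 -9 -9 315
-      → 56 -9 -324
drop   → 56 -9
drop   → 56

56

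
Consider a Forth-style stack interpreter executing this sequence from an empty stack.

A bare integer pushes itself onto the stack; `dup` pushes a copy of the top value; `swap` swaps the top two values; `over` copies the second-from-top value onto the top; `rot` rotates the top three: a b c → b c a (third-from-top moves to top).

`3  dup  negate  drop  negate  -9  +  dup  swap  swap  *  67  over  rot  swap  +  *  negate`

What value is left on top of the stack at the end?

3       3
dup     3 3
negate  3 -3
drop    3
negate  -3
-9      -3 -9
+       -12
dup     -12 -12
swap    -12 -12
swap    -12 -12
*       144
67      144 67
over    144 67 144
rot     67 144 144
swap    67 144 144
+       67 288
*       19296
negate  -19296

-19296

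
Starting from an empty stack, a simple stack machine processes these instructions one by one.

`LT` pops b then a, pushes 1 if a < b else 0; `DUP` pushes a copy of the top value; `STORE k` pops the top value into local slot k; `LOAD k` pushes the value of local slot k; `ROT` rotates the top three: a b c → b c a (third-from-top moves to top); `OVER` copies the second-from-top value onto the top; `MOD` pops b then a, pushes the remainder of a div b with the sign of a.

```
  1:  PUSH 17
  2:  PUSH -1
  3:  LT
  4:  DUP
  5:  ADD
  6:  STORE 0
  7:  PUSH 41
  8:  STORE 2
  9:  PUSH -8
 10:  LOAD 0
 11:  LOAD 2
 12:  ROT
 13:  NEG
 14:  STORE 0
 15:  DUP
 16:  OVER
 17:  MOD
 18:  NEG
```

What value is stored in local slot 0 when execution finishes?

8

PUSH 17 → [17]
PUSH -1 → [17, -1]
LT      → [0]
DUP     → [0, 0]
ADD     → [0]
STORE 0 → []
PUSH 41 → [41]
STORE 2 → []
PUSH -8 → [-8]
LOAD 0  → [-8, 0]
LOAD 2  → [-8, 0, 41]
ROT     → [0, 41, -8]
NEG     → [0, 41, 8]
STORE 0 → [0, 41]
DUP     → [0, 41, 41]
OVER    → [0, 41, 41, 41]
MOD     → [0, 41, 0]
NEG     → [0, 41, 0]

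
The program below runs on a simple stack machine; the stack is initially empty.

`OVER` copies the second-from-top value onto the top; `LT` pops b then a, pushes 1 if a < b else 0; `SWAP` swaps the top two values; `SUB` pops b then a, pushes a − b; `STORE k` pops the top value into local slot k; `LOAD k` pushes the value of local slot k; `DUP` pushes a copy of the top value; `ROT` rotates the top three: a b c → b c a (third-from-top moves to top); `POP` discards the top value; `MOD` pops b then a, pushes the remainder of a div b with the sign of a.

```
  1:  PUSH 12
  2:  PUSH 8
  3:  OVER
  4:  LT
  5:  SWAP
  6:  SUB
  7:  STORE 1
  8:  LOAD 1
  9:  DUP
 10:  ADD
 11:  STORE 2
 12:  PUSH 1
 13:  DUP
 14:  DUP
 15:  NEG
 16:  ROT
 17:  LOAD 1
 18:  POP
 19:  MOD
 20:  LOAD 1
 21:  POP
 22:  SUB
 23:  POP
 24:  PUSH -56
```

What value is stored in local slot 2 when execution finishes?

PUSH 12  : 12
PUSH 8   : 12 8
OVER     : 12 8 12
LT       : 12 1
SWAP     : 1 12
SUB      : -11
STORE 1  : (empty)
LOAD 1   : -11
DUP      : -11 -11
ADD      : -22
STORE 2  : (empty)
PUSH 1   : 1
DUP      : 1 1
DUP      : 1 1 1
NEG      : 1 1 -1
ROT      : 1 -1 1
LOAD 1   : 1 -1 1 -11
POP      : 1 -1 1
MOD      : 1 0
LOAD 1   : 1 0 -11
POP      : 1 0
SUB      : 1
POP      : (empty)
PUSH -56 : -56

-22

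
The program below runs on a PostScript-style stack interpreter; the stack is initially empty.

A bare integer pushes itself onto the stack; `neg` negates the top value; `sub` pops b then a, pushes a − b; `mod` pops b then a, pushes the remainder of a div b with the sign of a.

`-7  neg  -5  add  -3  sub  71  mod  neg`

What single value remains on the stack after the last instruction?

-7  : -7
neg : 7
-5  : 7 -5
add : 2
-3  : 2 -3
sub : 5
71  : 5 71
mod : 5
neg : -5

-5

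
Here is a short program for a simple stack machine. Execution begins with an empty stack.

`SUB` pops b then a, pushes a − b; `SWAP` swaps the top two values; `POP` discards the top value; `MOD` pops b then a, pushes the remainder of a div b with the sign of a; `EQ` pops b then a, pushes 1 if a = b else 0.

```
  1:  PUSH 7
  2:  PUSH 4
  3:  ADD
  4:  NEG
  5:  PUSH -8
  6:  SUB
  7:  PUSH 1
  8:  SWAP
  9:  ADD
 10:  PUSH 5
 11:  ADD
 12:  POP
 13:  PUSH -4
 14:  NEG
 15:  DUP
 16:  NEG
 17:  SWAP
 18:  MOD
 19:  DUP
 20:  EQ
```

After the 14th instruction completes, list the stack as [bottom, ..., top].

PUSH 7  → 7
PUSH 4  → 7 4
ADD     → 11
NEG     → -11
PUSH -8 → -11 -8
SUB     → -3
PUSH 1  → -3 1
SWAP    → 1 -3
ADD     → -2
PUSH 5  → -2 5
ADD     → 3
POP     → (empty)
PUSH -4 → -4
NEG     → 4

[4]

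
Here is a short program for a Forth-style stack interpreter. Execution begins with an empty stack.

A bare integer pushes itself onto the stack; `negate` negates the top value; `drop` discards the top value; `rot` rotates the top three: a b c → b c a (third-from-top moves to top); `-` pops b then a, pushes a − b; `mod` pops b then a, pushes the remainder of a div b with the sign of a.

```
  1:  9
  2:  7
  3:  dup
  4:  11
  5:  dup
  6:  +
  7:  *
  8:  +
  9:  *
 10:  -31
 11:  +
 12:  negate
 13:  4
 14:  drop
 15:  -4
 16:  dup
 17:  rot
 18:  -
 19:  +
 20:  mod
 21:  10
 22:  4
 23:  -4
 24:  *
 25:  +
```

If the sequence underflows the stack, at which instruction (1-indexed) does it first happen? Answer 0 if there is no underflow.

9       9
7       9 7
dup     9 7 7
11      9 7 7 11
dup     9 7 7 11 11
+       9 7 7 22
*       9 7 154
+       9 161
*       1449
-31     1449 -31
+       1418
negate  -1418
4       -1418 4
drop    -1418
-4      -1418 -4
dup     -1418 -4 -4
rot     -4 -4 -1418
-       -4 1414
+       1410
mod  — needs 2 operands, stack has 1 → underflow

20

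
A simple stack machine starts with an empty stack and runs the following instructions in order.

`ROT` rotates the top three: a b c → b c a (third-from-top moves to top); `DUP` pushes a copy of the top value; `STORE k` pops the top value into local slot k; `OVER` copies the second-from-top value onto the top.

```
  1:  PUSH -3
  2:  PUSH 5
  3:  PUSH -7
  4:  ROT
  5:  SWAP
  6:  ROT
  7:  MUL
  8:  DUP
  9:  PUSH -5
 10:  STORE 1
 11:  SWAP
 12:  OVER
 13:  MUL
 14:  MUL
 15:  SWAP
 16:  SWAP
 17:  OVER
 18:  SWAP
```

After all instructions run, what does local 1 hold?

PUSH -3 → -3
PUSH 5  → -3 5
PUSH -7 → -3 5 -7
ROT     → 5 -7 -3
SWAP    → 5 -3 -7
ROT     → -3 -7 5
MUL     → -3 -35
DUP     → -3 -35 -35
PUSH -5 → -3 -35 -35 -5
STORE 1 → -3 -35 -35
SWAP    → -3 -35 -35
OVER    → -3 -35 -35 -35
MUL     → -3 -35 1225
MUL     → -3 -42875
SWAP    → -42875 -3
SWAP    → -3 -42875
OVER    → -3 -42875 -3
SWAP    → -3 -3 -42875

-5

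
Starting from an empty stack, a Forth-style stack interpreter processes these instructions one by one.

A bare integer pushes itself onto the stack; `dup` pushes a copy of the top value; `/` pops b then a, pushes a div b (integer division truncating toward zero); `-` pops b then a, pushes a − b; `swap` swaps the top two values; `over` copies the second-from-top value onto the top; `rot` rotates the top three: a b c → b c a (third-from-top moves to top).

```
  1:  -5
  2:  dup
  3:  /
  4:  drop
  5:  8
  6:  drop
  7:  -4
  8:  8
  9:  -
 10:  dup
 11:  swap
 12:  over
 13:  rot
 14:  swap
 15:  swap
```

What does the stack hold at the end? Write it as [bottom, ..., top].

[-12, -12, -12]

-5   : -5
dup  : -5 -5
/    : 1
drop : (empty)
8    : 8
drop : (empty)
-4   : -4
8    : -4 8
-    : -12
dup  : -12 -12
swap : -12 -12
over : -12 -12 -12
rot  : -12 -12 -12
swap : -12 -12 -12
swap : -12 -12 -12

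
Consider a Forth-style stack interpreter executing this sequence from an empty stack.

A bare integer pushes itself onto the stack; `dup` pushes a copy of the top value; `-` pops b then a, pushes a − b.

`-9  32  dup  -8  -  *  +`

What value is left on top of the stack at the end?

1271

-9  -> -9
32  -> -9 32
dup -> -9 32 32
-8  -> -9 32 32 -8
-   -> -9 32 40
*   -> -9 1280
+   -> 1271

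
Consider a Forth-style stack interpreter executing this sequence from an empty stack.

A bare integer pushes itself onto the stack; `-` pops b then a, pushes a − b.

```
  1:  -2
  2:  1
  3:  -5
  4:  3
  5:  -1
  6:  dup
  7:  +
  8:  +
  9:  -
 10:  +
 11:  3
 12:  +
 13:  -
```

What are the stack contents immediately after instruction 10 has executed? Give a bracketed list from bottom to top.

-2  → -2
1   → -2 1
-5  → -2 1 -5
3   → -2 1 -5 3
-1  → -2 1 -5 3 -1
dup → -2 1 -5 3 -1 -1
+   → -2 1 -5 3 -2
+   → -2 1 -5 1
-   → -2 1 -6
+   → -2 -5

[-2, -5]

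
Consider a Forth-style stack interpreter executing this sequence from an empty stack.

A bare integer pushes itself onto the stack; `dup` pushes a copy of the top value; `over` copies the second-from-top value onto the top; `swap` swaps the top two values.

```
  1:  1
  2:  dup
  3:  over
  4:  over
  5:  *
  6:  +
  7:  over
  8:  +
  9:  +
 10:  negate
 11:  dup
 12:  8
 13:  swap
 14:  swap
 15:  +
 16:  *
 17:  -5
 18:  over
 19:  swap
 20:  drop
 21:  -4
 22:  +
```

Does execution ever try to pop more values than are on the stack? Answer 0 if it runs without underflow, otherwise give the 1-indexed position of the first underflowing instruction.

1      -> [1]
dup    -> [1, 1]
over   -> [1, 1, 1]
over   -> [1, 1, 1, 1]
*      -> [1, 1, 1]
+      -> [1, 2]
over   -> [1, 2, 1]
+      -> [1, 3]
+      -> [4]
negate -> [-4]
dup    -> [-4, -4]
8      -> [-4, -4, 8]
swap   -> [-4, 8, -4]
swap   -> [-4, -4, 8]
+      -> [-4, 4]
*      -> [-16]
-5     -> [-16, -5]
over   -> [-16, -5, -16]
swap   -> [-16, -16, -5]
drop   -> [-16, -16]
-4     -> [-16, -16, -4]
+      -> [-16, -20]

0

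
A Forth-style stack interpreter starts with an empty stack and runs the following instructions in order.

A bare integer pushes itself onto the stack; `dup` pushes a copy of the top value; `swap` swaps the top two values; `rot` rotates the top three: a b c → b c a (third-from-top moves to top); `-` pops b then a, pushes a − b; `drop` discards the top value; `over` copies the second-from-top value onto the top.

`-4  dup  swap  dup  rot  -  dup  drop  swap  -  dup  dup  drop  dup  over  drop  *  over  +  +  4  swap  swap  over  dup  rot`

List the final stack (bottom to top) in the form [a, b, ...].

-4   : -4
dup  : -4 -4
swap : -4 -4
dup  : -4 -4 -4
rot  : -4 -4 -4
-    : -4 0
dup  : -4 0 0
drop : -4 0
swap : 0 -4
-    : 4
dup  : 4 4
dup  : 4 4 4
drop : 4 4
dup  : 4 4 4
over : 4 4 4 4
drop : 4 4 4
*    : 4 16
over : 4 16 4
+    : 4 20
+    : 24
4    : 24 4
swap : 4 24
swap : 24 4
over : 24 4 24
dup  : 24 4 24 24
rot  : 24 24 24 4

[24, 24, 24, 4]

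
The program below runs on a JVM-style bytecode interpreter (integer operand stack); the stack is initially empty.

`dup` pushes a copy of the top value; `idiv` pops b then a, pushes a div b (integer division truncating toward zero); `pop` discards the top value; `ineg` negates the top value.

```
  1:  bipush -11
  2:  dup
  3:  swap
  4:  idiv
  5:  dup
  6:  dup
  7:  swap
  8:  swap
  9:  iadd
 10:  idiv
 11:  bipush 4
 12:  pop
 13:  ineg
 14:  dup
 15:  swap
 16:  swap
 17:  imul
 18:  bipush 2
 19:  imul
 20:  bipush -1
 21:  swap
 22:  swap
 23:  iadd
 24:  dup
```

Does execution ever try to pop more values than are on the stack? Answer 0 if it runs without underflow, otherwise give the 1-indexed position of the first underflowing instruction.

0

bipush -11 → [-11]
dup        → [-11, -11]
swap       → [-11, -11]
idiv       → [1]
dup        → [1, 1]
dup        → [1, 1, 1]
swap       → [1, 1, 1]
swap       → [1, 1, 1]
iadd       → [1, 2]
idiv       → [0]
bipush 4   → [0, 4]
pop        → [0]
ineg       → [0]
dup        → [0, 0]
swap       → [0, 0]
swap       → [0, 0]
imul       → [0]
bipush 2   → [0, 2]
imul       → [0]
bipush -1  → [0, -1]
swap       → [-1, 0]
swap       → [0, -1]
iadd       → [-1]
dup        → [-1, -1]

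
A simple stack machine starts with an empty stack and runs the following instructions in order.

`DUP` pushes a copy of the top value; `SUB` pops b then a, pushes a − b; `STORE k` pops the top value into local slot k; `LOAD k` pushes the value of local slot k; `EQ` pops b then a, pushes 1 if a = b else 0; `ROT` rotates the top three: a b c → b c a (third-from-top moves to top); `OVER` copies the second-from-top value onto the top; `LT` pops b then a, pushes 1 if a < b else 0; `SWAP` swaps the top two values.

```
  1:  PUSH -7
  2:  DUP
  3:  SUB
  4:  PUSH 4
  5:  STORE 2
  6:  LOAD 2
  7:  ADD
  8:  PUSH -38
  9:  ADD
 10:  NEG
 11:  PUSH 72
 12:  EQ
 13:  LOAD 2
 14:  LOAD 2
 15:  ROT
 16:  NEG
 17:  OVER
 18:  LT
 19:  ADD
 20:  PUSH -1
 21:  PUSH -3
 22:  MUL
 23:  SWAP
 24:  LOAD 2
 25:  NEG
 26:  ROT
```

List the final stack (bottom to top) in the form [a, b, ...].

[4, 5, -4, 3]

PUSH -7   [-7]
DUP       [-7, -7]
SUB       [0]
PUSH 4    [0, 4]
STORE 2   [0]
LOAD 2    [0, 4]
ADD       [4]
PUSH -38  [4, -38]
ADD       [-34]
NEG       [34]
PUSH 72   [34, 72]
EQ        [0]
LOAD 2    [0, 4]
LOAD 2    [0, 4, 4]
ROT       [4, 4, 0]
NEG       [4, 4, 0]
OVER      [4, 4, 0, 4]
LT        [4, 4, 1]
ADD       [4, 5]
PUSH -1   [4, 5, -1]
PUSH -3   [4, 5, -1, -3]
MUL       [4, 5, 3]
SWAP      [4, 3, 5]
LOAD 2    [4, 3, 5, 4]
NEG       [4, 3, 5, -4]
ROT       [4, 5, -4, 3]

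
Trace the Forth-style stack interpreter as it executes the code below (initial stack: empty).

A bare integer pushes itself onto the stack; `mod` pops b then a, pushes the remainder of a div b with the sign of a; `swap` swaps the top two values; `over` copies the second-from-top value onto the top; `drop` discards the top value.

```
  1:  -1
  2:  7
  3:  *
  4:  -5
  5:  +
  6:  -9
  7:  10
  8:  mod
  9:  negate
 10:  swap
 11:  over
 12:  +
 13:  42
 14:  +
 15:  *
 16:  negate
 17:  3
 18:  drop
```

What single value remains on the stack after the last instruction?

-1     -> -1
7      -> -1 7
*      -> -7
-5     -> -7 -5
+      -> -12
-9     -> -12 -9
10     -> -12 -9 10
mod    -> -12 -9
negate -> -12 9
swap   -> 9 -12
over   -> 9 -12 9
+      -> 9 -3
42     -> 9 -3 42
+      -> 9 39
*      -> 351
negate -> -351
3      -> -351 3
drop   -> -351

-351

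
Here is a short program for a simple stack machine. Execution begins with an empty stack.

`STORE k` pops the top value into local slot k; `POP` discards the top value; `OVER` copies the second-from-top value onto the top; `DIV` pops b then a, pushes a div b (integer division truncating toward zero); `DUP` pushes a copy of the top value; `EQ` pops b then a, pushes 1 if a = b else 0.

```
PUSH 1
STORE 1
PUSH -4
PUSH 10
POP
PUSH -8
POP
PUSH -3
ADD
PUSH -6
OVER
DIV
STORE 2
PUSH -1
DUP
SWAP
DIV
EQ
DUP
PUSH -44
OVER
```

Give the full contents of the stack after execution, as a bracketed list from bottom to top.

[0, 0, -44, 0]

PUSH 1    [1]
STORE 1   []
PUSH -4   [-4]
PUSH 10   [-4, 10]
POP       [-4]
PUSH -8   [-4, -8]
POP       [-4]
PUSH -3   [-4, -3]
ADD       [-7]
PUSH -6   [-7, -6]
OVER      [-7, -6, -7]
DIV       [-7, 0]
STORE 2   [-7]
PUSH -1   [-7, -1]
DUP       [-7, -1, -1]
SWAP      [-7, -1, -1]
DIV       [-7, 1]
EQ        [0]
DUP       [0, 0]
PUSH -44  [0, 0, -44]
OVER      [0, 0, -44, 0]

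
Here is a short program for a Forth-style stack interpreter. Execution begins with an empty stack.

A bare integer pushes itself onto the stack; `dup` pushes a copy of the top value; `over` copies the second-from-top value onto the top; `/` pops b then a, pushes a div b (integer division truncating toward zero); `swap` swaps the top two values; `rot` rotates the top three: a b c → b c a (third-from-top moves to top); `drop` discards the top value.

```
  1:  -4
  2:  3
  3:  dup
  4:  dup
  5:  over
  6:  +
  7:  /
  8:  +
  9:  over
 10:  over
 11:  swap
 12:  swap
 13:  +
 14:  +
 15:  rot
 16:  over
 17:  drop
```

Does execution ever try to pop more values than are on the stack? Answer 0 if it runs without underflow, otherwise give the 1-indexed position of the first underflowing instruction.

-4    [-4]
3     [-4, 3]
dup   [-4, 3, 3]
dup   [-4, 3, 3, 3]
over  [-4, 3, 3, 3, 3]
+     [-4, 3, 3, 6]
/     [-4, 3, 0]
+     [-4, 3]
over  [-4, 3, -4]
over  [-4, 3, -4, 3]
swap  [-4, 3, 3, -4]
swap  [-4, 3, -4, 3]
+     [-4, 3, -1]
+     [-4, 2]
rot  — needs 3 operands, stack has 2 → underflow

15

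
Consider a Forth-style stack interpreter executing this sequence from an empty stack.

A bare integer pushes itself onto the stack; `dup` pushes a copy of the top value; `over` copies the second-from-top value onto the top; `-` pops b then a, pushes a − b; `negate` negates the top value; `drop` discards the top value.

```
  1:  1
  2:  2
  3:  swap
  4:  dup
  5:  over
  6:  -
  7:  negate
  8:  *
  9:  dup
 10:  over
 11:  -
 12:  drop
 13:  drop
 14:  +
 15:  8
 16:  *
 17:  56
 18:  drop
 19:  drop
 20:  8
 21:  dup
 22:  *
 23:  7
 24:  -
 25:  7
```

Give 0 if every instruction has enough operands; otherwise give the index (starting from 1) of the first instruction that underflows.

14

1      : 1
2      : 1 2
swap   : 2 1
dup    : 2 1 1
over   : 2 1 1 1
-      : 2 1 0
negate : 2 1 0
*      : 2 0
dup    : 2 0 0
over   : 2 0 0 0
-      : 2 0 0
drop   : 2 0
drop   : 2
+  — needs 2 operands, stack has 1 → underflow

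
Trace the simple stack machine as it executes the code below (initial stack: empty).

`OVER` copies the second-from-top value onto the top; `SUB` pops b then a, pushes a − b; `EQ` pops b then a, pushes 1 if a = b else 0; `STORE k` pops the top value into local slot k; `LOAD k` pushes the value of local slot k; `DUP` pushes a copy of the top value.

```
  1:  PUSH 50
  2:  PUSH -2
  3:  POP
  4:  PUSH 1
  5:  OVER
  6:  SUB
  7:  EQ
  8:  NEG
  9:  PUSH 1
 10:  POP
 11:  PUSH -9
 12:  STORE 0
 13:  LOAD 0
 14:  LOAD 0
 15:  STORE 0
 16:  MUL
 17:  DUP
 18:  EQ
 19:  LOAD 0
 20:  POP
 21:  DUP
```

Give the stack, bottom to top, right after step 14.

[0, -9, -9]

PUSH 50 → 50
PUSH -2 → 50 -2
POP     → 50
PUSH 1  → 50 1
OVER    → 50 1 50
SUB     → 50 -49
EQ      → 0
NEG     → 0
PUSH 1  → 0 1
POP     → 0
PUSH -9 → 0 -9
STORE 0 → 0
LOAD 0  → 0 -9
LOAD 0  → 0 -9 -9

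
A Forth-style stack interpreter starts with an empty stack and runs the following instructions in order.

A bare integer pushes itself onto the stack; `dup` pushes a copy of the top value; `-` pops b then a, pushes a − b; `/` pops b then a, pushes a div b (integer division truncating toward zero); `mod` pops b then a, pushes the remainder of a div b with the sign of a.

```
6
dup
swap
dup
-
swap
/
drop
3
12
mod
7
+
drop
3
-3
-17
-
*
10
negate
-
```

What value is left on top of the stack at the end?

6      : [6]
dup    : [6, 6]
swap   : [6, 6]
dup    : [6, 6, 6]
-      : [6, 0]
swap   : [0, 6]
/      : [0]
drop   : []
3      : [3]
12     : [3, 12]
mod    : [3]
7      : [3, 7]
+      : [10]
drop   : []
3      : [3]
-3     : [3, -3]
-17    : [3, -3, -17]
-      : [3, 14]
*      : [42]
10     : [42, 10]
negate : [42, -10]
-      : [52]

52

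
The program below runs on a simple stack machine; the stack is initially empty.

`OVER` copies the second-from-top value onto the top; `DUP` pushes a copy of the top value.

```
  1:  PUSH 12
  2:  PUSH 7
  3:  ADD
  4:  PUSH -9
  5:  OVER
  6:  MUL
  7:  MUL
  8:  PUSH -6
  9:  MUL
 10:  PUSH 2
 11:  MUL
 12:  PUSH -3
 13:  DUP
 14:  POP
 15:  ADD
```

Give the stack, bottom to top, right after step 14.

[38988, -3]

PUSH 12  [12]
PUSH 7   [12, 7]
ADD      [19]
PUSH -9  [19, -9]
OVER     [19, -9, 19]
MUL      [19, -171]
MUL      [-3249]
PUSH -6  [-3249, -6]
MUL      [19494]
PUSH 2   [19494, 2]
MUL      [38988]
PUSH -3  [38988, -3]
DUP      [38988, -3, -3]
POP      [38988, -3]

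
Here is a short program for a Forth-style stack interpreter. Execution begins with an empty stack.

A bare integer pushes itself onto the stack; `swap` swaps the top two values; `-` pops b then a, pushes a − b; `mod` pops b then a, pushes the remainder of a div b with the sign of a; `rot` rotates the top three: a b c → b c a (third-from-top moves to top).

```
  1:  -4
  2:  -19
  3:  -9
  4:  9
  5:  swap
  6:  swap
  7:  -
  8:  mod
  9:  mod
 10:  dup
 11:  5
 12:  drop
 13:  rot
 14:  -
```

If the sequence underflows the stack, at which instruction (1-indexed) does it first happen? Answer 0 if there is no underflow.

13

-4    [-4]
-19   [-4, -19]
-9    [-4, -19, -9]
9     [-4, -19, -9, 9]
swap  [-4, -19, 9, -9]
swap  [-4, -19, -9, 9]
-     [-4, -19, -18]
mod   [-4, -1]
mod   [0]
dup   [0, 0]
5     [0, 0, 5]
drop  [0, 0]
rot  — needs 3 operands, stack has 2 → underflow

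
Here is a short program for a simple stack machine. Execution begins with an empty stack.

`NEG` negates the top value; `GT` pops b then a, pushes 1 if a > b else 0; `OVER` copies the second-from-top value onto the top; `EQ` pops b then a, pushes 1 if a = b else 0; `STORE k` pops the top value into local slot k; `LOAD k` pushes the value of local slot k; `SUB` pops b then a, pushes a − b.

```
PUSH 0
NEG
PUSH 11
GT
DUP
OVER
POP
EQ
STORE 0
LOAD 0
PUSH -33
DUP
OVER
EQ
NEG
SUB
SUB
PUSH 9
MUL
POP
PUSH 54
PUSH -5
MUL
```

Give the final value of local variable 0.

PUSH 0   → [0]
NEG      → [0]
PUSH 11  → [0, 11]
GT       → [0]
DUP      → [0, 0]
OVER     → [0, 0, 0]
POP      → [0, 0]
EQ       → [1]
STORE 0  → []
LOAD 0   → [1]
PUSH -33 → [1, -33]
DUP      → [1, -33, -33]
OVER     → [1, -33, -33, -33]
EQ       → [1, -33, 1]
NEG      → [1, -33, -1]
SUB      → [1, -32]
SUB      → [33]
PUSH 9   → [33, 9]
MUL      → [297]
POP      → []
PUSH 54  → [54]
PUSH -5  → [54, -5]
MUL      → [-270]

1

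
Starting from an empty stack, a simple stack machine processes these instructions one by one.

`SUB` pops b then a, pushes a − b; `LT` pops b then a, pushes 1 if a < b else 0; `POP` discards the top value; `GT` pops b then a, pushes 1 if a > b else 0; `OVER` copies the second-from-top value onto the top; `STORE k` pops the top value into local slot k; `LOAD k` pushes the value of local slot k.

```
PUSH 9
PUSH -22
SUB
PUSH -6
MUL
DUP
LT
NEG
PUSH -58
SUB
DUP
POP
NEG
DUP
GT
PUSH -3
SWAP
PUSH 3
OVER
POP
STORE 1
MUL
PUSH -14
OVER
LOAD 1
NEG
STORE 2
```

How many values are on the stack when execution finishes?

3

PUSH 9   -> 9
PUSH -22 -> 9 -22
SUB      -> 31
PUSH -6  -> 31 -6
MUL      -> -186
DUP      -> -186 -186
LT       -> 0
NEG      -> 0
PUSH -58 -> 0 -58
SUB      -> 58
DUP      -> 58 58
POP      -> 58
NEG      -> -58
DUP      -> -58 -58
GT       -> 0
PUSH -3  -> 0 -3
SWAP     -> -3 0
PUSH 3   -> -3 0 3
OVER     -> -3 0 3 0
POP      -> -3 0 3
STORE 1  -> -3 0
MUL      -> 0
PUSH -14 -> 0 -14
OVER     -> 0 -14 0
LOAD 1   -> 0 -14 0 3
NEG      -> 0 -14 0 -3
STORE 2  -> 0 -14 0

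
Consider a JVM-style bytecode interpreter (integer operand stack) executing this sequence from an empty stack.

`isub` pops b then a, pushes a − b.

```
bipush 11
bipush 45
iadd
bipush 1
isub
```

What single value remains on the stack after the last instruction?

55

bipush 11 -> [11]
bipush 45 -> [11, 45]
iadd      -> [56]
bipush 1  -> [56, 1]
isub      -> [55]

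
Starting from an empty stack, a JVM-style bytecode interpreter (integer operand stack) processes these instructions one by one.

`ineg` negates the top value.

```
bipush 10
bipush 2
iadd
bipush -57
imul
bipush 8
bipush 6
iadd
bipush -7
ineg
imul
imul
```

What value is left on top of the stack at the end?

-67032

bipush 10  -> [10]
bipush 2   -> [10, 2]
iadd       -> [12]
bipush -57 -> [12, -57]
imul       -> [-684]
bipush 8   -> [-684, 8]
bipush 6   -> [-684, 8, 6]
iadd       -> [-684, 14]
bipush -7  -> [-684, 14, -7]
ineg       -> [-684, 14, 7]
imul       -> [-684, 98]
imul       -> [-67032]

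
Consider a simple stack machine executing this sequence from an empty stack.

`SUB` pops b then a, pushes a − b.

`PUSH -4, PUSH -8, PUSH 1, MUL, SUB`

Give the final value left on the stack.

4

PUSH -4 : -4
PUSH -8 : -4 -8
PUSH 1  : -4 -8 1
MUL     : -4 -8
SUB     : 4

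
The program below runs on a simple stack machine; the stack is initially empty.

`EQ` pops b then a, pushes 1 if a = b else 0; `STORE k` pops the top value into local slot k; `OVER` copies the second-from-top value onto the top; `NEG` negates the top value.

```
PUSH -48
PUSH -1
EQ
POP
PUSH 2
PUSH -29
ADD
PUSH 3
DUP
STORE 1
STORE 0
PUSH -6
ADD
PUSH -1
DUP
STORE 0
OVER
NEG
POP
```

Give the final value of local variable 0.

-1

PUSH -48 -> -48
PUSH -1  -> -48 -1
EQ       -> 0
POP      -> (empty)
PUSH 2   -> 2
PUSH -29 -> 2 -29
ADD      -> -27
PUSH 3   -> -27 3
DUP      -> -27 3 3
STORE 1  -> -27 3
STORE 0  -> -27
PUSH -6  -> -27 -6
ADD      -> -33
PUSH -1  -> -33 -1
DUP      -> -33 -1 -1
STORE 0  -> -33 -1
OVER     -> -33 -1 -33
NEG      -> -33 -1 33
POP      -> -33 -1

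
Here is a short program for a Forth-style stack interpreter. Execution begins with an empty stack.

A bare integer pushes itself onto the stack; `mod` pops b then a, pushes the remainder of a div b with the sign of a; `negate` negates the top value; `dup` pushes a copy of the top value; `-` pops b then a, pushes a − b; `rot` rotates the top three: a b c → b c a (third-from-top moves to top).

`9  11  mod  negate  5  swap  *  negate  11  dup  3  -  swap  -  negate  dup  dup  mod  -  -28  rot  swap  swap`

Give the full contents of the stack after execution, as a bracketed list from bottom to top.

[3, -28, 45]

9       9
11      9 11
mod     9
negate  -9
5       -9 5
swap    5 -9
*       -45
negate  45
11      45 11
dup     45 11 11
3       45 11 11 3
-       45 11 8
swap    45 8 11
-       45 -3
negate  45 3
dup     45 3 3
dup     45 3 3 3
mod     45 3 0
-       45 3
-28     45 3 -28
rot     3 -28 45
swap    3 45 -28
swap    3 -28 45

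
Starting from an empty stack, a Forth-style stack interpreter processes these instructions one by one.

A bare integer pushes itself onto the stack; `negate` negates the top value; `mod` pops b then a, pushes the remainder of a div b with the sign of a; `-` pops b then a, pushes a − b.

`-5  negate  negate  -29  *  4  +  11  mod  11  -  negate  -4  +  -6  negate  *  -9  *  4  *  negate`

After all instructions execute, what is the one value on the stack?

-5      -5
negate  5
negate  -5
-29     -5 -29
*       145
4       145 4
+       149
11      149 11
mod     6
11      6 11
-       -5
negate  5
-4      5 -4
+       1
-6      1 -6
negate  1 6
*       6
-9      6 -9
*       -54
4       -54 4
*       -216
negate  216

216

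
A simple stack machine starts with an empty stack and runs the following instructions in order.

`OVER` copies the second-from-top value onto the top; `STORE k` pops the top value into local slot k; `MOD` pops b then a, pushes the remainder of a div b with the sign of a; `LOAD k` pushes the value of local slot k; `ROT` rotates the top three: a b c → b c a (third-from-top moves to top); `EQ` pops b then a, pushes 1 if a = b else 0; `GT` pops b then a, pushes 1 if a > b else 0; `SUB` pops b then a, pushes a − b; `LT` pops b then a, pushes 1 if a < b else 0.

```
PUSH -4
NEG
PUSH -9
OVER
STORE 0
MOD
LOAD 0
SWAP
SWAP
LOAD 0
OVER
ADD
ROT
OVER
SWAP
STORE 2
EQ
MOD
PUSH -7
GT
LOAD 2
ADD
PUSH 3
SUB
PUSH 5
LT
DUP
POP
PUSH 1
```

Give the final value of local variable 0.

4

PUSH -4  [-4]
NEG      [4]
PUSH -9  [4, -9]
OVER     [4, -9, 4]
STORE 0  [4, -9]
MOD      [4]
LOAD 0   [4, 4]
SWAP     [4, 4]
SWAP     [4, 4]
LOAD 0   [4, 4, 4]
OVER     [4, 4, 4, 4]
ADD      [4, 4, 8]
ROT      [4, 8, 4]
OVER     [4, 8, 4, 8]
SWAP     [4, 8, 8, 4]
STORE 2  [4, 8, 8]
EQ       [4, 1]
MOD      [0]
PUSH -7  [0, -7]
GT       [1]
LOAD 2   [1, 4]
ADD      [5]
PUSH 3   [5, 3]
SUB      [2]
PUSH 5   [2, 5]
LT       [1]
DUP      [1, 1]
POP      [1]
PUSH 1   [1, 1]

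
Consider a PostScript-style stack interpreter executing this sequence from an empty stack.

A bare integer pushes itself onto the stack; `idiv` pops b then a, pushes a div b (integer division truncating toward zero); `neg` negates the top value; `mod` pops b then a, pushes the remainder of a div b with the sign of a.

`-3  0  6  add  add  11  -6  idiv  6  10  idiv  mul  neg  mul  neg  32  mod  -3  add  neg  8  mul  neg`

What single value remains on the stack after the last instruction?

-3   → -3
0    → -3 0
6    → -3 0 6
add  → -3 6
add  → 3
11   → 3 11
-6   → 3 11 -6
idiv → 3 -1
6    → 3 -1 6
10   → 3 -1 6 10
idiv → 3 -1 0
mul  → 3 0
neg  → 3 0
mul  → 0
neg  → 0
32   → 0 32
mod  → 0
-3   → 0 -3
add  → -3
neg  → 3
8    → 3 8
mul  → 24
neg  → -24

-24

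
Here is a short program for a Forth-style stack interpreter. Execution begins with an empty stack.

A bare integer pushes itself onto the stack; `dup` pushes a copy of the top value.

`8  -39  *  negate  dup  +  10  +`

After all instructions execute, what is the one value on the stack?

8      -> [8]
-39    -> [8, -39]
*      -> [-312]
negate -> [312]
dup    -> [312, 312]
+      -> [624]
10     -> [624, 10]
+      -> [634]

634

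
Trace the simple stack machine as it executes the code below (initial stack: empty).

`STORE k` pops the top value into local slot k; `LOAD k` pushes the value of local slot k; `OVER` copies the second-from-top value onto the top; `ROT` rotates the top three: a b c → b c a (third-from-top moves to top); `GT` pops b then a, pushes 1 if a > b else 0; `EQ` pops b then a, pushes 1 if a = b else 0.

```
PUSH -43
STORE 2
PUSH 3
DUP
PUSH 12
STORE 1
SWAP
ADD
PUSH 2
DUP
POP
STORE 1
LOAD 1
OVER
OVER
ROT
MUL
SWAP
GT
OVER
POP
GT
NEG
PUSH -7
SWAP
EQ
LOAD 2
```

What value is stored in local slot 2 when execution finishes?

PUSH -43 : [-43]
STORE 2  : []
PUSH 3   : [3]
DUP      : [3, 3]
PUSH 12  : [3, 3, 12]
STORE 1  : [3, 3]
SWAP     : [3, 3]
ADD      : [6]
PUSH 2   : [6, 2]
DUP      : [6, 2, 2]
POP      : [6, 2]
STORE 1  : [6]
LOAD 1   : [6, 2]
OVER     : [6, 2, 6]
OVER     : [6, 2, 6, 2]
ROT      : [6, 6, 2, 2]
MUL      : [6, 6, 4]
SWAP     : [6, 4, 6]
GT       : [6, 0]
OVER     : [6, 0, 6]
POP      : [6, 0]
GT       : [1]
NEG      : [-1]
PUSH -7  : [-1, -7]
SWAP     : [-7, -1]
EQ       : [0]
LOAD 2   : [0, -43]

-43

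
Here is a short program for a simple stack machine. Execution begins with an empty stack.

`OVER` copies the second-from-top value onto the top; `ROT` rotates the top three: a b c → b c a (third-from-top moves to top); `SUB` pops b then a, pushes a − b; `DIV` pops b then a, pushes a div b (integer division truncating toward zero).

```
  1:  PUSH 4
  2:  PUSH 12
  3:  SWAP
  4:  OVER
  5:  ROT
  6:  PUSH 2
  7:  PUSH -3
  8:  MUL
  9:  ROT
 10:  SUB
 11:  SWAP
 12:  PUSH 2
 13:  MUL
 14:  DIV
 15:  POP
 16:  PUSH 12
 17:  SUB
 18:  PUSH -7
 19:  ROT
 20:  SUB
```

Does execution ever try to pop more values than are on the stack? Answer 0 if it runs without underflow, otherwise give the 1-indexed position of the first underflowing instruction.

PUSH 4  : 4
PUSH 12 : 4 12
SWAP    : 12 4
OVER    : 12 4 12
ROT     : 4 12 12
PUSH 2  : 4 12 12 2
PUSH -3 : 4 12 12 2 -3
MUL     : 4 12 12 -6
ROT     : 4 12 -6 12
SUB     : 4 12 -18
SWAP    : 4 -18 12
PUSH 2  : 4 -18 12 2
MUL     : 4 -18 24
DIV     : 4 0
POP     : 4
PUSH 12 : 4 12
SUB     : -8
PUSH -7 : -8 -7
ROT  — needs 3 operands, stack has 2 → underflow

19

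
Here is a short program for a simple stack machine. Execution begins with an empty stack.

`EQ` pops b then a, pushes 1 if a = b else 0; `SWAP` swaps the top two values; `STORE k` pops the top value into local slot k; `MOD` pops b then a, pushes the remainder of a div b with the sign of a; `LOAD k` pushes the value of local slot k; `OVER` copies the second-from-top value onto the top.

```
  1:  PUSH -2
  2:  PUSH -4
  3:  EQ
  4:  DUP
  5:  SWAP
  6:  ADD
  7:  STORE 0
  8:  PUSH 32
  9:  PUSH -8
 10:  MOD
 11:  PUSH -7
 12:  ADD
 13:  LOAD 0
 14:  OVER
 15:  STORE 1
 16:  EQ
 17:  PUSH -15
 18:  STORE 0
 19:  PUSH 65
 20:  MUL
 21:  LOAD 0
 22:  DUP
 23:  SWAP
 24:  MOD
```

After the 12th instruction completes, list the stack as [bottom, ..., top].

[-7]

PUSH -2 → -2
PUSH -4 → -2 -4
EQ      → 0
DUP     → 0 0
SWAP    → 0 0
ADD     → 0
STORE 0 → (empty)
PUSH 32 → 32
PUSH -8 → 32 -8
MOD     → 0
PUSH -7 → 0 -7
ADD     → -7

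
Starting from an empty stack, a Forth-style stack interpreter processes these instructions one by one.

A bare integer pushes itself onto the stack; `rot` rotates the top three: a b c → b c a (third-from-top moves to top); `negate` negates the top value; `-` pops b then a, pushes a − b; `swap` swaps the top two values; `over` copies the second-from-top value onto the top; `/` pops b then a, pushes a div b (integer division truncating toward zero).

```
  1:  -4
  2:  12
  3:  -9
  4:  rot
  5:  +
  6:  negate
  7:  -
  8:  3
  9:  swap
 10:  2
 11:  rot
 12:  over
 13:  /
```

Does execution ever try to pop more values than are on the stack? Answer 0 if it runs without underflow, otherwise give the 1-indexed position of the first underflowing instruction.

0

-4     : [-4]
12     : [-4, 12]
-9     : [-4, 12, -9]
rot    : [12, -9, -4]
+      : [12, -13]
negate : [12, 13]
-      : [-1]
3      : [-1, 3]
swap   : [3, -1]
2      : [3, -1, 2]
rot    : [-1, 2, 3]
over   : [-1, 2, 3, 2]
/      : [-1, 2, 1]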